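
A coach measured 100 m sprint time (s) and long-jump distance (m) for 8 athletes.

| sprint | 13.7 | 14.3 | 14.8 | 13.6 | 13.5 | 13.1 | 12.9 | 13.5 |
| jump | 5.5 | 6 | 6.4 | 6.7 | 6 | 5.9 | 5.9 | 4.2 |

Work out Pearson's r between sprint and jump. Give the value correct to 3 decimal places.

0.259

n = 8, Σx = 109.4, Σy = 46.6, Σx² = 1498.7, Σy² = 275.36, Σxy = 638.09
nΣxy − ΣxΣy = 5104.72 − 5098.04 = 6.68
nΣx² − (Σx)² = 11989.6 − 11968.36 = 21.24; nΣy² − (Σy)² = 2202.88 − 2171.56 = 31.32
r = 6.68 / √(21.24 × 31.32) = 6.68 / 25.7922 ≈ 0.259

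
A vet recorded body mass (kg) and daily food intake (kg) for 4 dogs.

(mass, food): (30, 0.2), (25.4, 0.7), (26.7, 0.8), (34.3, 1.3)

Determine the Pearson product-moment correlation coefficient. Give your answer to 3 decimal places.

0.452

n = 4, Σx = 116.4, Σy = 3, Σx² = 3434.54, Σy² = 2.86, Σxy = 89.73
nΣxy − ΣxΣy = 358.92 − 349.2 = 9.72
nΣx² − (Σx)² = 13738.16 − 13548.96 = 189.2; nΣy² − (Σy)² = 11.44 − 9 = 2.44
r = 9.72 / √(189.2 × 2.44) = 9.72 / 21.4860 ≈ 0.452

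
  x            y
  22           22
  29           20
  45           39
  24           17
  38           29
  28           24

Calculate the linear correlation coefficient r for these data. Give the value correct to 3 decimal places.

n = 6, Σx = 186, Σy = 151, Σx² = 6154, Σy² = 4111, Σxy = 5001
nΣxy − ΣxΣy = 30006 − 28086 = 1920
nΣx² − (Σx)² = 36924 − 34596 = 2328; nΣy² − (Σy)² = 24666 − 22801 = 1865
r = 1920 / √(2328 × 1865) = 1920 / 2083.6794 ≈ 0.921

0.921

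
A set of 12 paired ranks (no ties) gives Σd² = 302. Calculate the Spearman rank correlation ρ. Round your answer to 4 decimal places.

ρ = 1 − 6Σd² / [n(n²−1)] = 1 − 6×302 / (12×143)
  = 1 − 1812/1716 = 1 − 1.05594 ≈ -0.0559

-0.0559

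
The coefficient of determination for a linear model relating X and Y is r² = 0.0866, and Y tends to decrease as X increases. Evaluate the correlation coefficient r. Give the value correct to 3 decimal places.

-0.294

|r| = √0.0866 = 0.294
The association is negative, so r = −0.294.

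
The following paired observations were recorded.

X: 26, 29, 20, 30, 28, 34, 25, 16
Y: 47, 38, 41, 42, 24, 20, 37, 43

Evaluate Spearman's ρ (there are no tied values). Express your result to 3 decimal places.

Rank X: 4, 6, 2, 7, 5, 8, 3, 1
Rank Y: 8, 4, 5, 6, 2, 1, 3, 7
d = rank(X) − rank(Y): -4, 2, -3, 1, 3, 7, 0, -6; Σd² = 124
ρ = 1 − 6Σd² / [n(n²−1)] = 1 − 6×124 / (8×63) = 1 − 744/504 ≈ -0.476

-0.476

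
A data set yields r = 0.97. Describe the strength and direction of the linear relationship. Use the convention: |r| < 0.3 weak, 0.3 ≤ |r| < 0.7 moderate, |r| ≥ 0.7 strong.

r = 0.97 > 0 so the relationship is positive.
|r| = 0.97, which falls in the strong range.

strong positive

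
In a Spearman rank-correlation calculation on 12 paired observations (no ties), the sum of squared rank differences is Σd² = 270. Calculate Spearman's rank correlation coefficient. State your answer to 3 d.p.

ρ = 1 − 6Σd² / [n(n²−1)] = 1 − 6×270 / (12×143)
  = 1 − 1620/1716 = 1 − 0.9441 ≈ 0.056

0.056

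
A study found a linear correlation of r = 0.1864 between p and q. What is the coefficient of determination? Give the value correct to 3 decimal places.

r² = (0.1864)² = 0.035

0.035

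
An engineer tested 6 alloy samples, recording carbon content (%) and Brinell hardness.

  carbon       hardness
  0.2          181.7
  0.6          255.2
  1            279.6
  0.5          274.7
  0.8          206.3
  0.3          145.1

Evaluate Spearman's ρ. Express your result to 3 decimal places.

0.714

Rank carbon: 1, 4, 6, 3, 5, 2
Rank hardness: 2, 4, 6, 5, 3, 1
d = rank(carbon) − rank(hardness): -1, 0, 0, -2, 2, 1; Σd² = 10
ρ = 1 − 6Σd² / [n(n²−1)] = 1 − 6×10 / (6×35) = 1 − 60/210 ≈ 0.714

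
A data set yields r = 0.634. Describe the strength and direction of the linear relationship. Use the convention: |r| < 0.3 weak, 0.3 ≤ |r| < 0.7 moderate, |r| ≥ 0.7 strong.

moderate positive

r = 0.634 > 0 so the relationship is positive.
|r| = 0.634, which falls in the moderate range.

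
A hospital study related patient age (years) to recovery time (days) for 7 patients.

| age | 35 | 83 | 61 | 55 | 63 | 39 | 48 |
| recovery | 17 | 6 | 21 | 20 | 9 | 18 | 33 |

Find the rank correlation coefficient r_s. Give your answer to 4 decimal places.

Rank age: 1, 7, 5, 4, 6, 2, 3
Rank recovery: 3, 1, 6, 5, 2, 4, 7
d = rank(age) − rank(recovery): -2, 6, -1, -1, 4, -2, -4; Σd² = 78
ρ = 1 − 6Σd² / [n(n²−1)] = 1 − 6×78 / (7×48) = 1 − 468/336 ≈ -0.3929

-0.3929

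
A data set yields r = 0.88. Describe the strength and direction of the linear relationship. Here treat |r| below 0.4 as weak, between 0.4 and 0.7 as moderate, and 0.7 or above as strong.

r = 0.88 > 0 so the relationship is positive.
|r| = 0.88, which falls in the strong range.

strong positive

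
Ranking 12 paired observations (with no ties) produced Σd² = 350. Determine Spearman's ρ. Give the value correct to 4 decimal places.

ρ = 1 − 6Σd² / [n(n²−1)] = 1 − 6×350 / (12×143)
  = 1 − 2100/1716 = 1 − 1.22378 ≈ -0.2238

-0.2238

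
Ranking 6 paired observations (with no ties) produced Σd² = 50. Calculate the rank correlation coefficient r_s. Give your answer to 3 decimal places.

ρ = 1 − 6Σd² / [n(n²−1)] = 1 − 6×50 / (6×35)
  = 1 − 300/210 = 1 − 1.4286 ≈ -0.429

-0.429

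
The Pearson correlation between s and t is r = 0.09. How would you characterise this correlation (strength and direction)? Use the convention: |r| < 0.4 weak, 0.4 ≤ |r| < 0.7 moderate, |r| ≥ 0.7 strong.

weak positive

r = 0.09 > 0 so the relationship is positive.
|r| = 0.09, which falls in the weak range.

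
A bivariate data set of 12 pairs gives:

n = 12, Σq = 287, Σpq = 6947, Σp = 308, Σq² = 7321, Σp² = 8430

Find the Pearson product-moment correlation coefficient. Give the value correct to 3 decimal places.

-0.856

r = (nΣpq − ΣpΣq) / √[(nΣp² − (Σp)²)(nΣq² − (Σq)²)]
Numerator: 12×6947 − 308×287 = -5032
Denominator: √[(101160 − 94864)(87852 − 82369)] = √[6296 × 5483] = 5875.4547
r = -5032 / 5875.4547 ≈ -0.856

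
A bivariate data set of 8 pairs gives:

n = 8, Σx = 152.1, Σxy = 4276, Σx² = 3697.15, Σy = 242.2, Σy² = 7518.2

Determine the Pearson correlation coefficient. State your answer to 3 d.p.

-0.851

r = (nΣxy − ΣxΣy) / √[(nΣx² − (Σx)²)(nΣy² − (Σy)²)]
Numerator: 8×4276 − 152.1×242.2 = -2630.62
Denominator: √[(29577.2 − 23134.41)(60145.6 − 58660.84)] = √[6442.79 × 1484.76] = 3092.8946
r = -2630.62 / 3092.8946 ≈ -0.851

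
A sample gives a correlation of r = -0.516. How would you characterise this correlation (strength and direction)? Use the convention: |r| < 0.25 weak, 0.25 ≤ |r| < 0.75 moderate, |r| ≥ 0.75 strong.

moderate negative

r = -0.516 < 0 so the relationship is negative.
|r| = 0.516, which falls in the moderate range.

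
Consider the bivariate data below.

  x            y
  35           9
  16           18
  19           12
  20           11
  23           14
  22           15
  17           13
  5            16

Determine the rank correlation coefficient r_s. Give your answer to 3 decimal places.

Rank x: 8, 2, 4, 5, 7, 6, 3, 1
Rank y: 1, 8, 3, 2, 5, 6, 4, 7
d = rank(x) − rank(y): 7, -6, 1, 3, 2, 0, -1, -6; Σd² = 136
ρ = 1 − 6Σd² / [n(n²−1)] = 1 − 6×136 / (8×63) = 1 − 816/504 ≈ -0.619

-0.619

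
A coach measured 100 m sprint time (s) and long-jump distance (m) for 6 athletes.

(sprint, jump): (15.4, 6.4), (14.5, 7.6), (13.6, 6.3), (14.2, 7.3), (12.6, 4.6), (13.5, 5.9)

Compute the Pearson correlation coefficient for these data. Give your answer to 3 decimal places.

n = 6, Σx = 83.8, Σy = 38.1, Σx² = 1175.02, Σy² = 247.67, Σxy = 535.71
nΣxy − ΣxΣy = 3214.26 − 3192.78 = 21.48
nΣx² − (Σx)² = 7050.12 − 7022.44 = 27.68; nΣy² − (Σy)² = 1486.02 − 1451.61 = 34.41
r = 21.48 / √(27.68 × 34.41) = 21.48 / 30.8621 ≈ 0.696

0.696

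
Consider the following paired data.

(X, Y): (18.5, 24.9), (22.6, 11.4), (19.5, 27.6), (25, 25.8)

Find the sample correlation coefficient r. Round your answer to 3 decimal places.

-0.273

n = 4, ΣX = 85.6, ΣY = 89.7, ΣX² = 1858.26, ΣY² = 2177.37, ΣXY = 1901.49
nΣXY − ΣXΣY = 7605.96 − 7678.32 = -72.36
nΣX² − (ΣX)² = 7433.04 − 7327.36 = 105.68; nΣY² − (ΣY)² = 8709.48 − 8046.09 = 663.39
r = -72.36 / √(105.68 × 663.39) = -72.36 / 264.7774 ≈ -0.273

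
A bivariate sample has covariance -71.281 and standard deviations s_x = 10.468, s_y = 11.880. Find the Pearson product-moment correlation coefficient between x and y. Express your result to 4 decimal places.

r = Cov(x,y) / (s_x · s_y) = -71.281 / (10.468 × 11.880)
  = -71.281 / 124.3598 ≈ -0.5732

-0.5732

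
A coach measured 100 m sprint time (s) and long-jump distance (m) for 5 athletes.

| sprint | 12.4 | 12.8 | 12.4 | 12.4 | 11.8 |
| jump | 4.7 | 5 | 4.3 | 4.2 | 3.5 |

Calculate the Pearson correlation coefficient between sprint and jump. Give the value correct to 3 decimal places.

0.944

n = 5, Σx = 61.8, Σy = 21.7, Σx² = 764.36, Σy² = 95.47, Σxy = 268.98
nΣxy − ΣxΣy = 1344.9 − 1341.06 = 3.84
nΣx² − (Σx)² = 3821.8 − 3819.24 = 2.56; nΣy² − (Σy)² = 477.35 − 470.89 = 6.46
r = 3.84 / √(2.56 × 6.46) = 3.84 / 4.0666 ≈ 0.944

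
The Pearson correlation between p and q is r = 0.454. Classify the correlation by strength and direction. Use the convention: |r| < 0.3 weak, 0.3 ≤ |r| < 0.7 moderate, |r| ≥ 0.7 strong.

moderate positive

r = 0.454 > 0 so the relationship is positive.
|r| = 0.454, which falls in the moderate range.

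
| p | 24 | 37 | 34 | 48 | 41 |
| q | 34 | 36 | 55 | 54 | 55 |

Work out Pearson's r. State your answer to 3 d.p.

n = 5, Σp = 184, Σq = 234, Σp² = 7086, Σq² = 11418, Σpq = 8865
nΣpq − ΣpΣq = 44325 − 43056 = 1269
nΣp² − (Σp)² = 35430 − 33856 = 1574; nΣq² − (Σq)² = 57090 − 54756 = 2334
r = 1269 / √(1574 × 2334) = 1269 / 1916.6940 ≈ 0.662

0.662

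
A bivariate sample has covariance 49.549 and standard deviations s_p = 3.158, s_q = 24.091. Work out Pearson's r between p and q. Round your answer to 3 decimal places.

r = Cov(p,q) / (s_p · s_q) = 49.549 / (3.158 × 24.091)
  = 49.549 / 76.0794 ≈ 0.651

0.651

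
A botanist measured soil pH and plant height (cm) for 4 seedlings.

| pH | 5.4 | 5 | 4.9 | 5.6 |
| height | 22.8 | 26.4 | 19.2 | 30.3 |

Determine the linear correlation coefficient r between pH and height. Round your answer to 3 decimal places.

0.672

n = 4, Σx = 20.9, Σy = 98.7, Σx² = 109.53, Σy² = 2503.53, Σxy = 518.88
nΣxy − ΣxΣy = 2075.52 − 2062.83 = 12.69
nΣx² − (Σx)² = 438.12 − 436.81 = 1.31; nΣy² − (Σy)² = 10014.12 − 9741.69 = 272.43
r = 12.69 / √(1.31 × 272.43) = 12.69 / 18.8914 ≈ 0.672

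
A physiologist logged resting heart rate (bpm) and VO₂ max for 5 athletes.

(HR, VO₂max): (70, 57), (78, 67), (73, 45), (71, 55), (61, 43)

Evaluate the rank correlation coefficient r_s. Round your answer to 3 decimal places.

Rank HR: 2, 5, 4, 3, 1
Rank VO₂max: 4, 5, 2, 3, 1
d = rank(HR) − rank(VO₂max): -2, 0, 2, 0, 0; Σd² = 8
ρ = 1 − 6Σd² / [n(n²−1)] = 1 − 6×8 / (5×24) = 1 − 48/120 ≈ 0.600

0.600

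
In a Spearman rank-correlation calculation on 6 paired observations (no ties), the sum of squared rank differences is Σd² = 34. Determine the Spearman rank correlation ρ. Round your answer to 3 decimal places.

ρ = 1 − 6Σd² / [n(n²−1)] = 1 − 6×34 / (6×35)
  = 1 − 204/210 = 1 − 0.9714 ≈ 0.029

0.029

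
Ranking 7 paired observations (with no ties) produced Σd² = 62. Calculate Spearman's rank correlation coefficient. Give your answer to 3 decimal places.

ρ = 1 − 6Σd² / [n(n²−1)] = 1 − 6×62 / (7×48)
  = 1 − 372/336 = 1 − 1.1071 ≈ -0.107

-0.107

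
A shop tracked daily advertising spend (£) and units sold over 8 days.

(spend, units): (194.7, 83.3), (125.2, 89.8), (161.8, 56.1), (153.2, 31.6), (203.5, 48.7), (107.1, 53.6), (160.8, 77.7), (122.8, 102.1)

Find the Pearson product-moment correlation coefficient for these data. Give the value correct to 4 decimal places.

n = 8, Σx = 1229.1, Σy = 542.9, Σx² = 197051.75, Σy² = 40855.05, Σxy = 82062.62
nΣxy − ΣxΣy = 656500.96 − 667278.39 = -10777.43
nΣx² − (Σx)² = 1576414 − 1510686.81 = 65727.19; nΣy² − (Σy)² = 326840.4 − 294740.41 = 32099.99
r = -10777.43 / √(65727.19 × 32099.99) = -10777.43 / 45933.0180 ≈ -0.2346

-0.2346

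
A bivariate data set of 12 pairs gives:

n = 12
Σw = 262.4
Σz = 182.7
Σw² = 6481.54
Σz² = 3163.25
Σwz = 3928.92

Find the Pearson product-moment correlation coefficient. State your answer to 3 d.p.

r = (nΣwz − ΣwΣz) / √[(nΣw² − (Σw)²)(nΣz² − (Σz)²)]
Numerator: 12×3928.92 − 262.4×182.7 = -793.44
Denominator: √[(77778.48 − 68853.76)(37959 − 33379.29)] = √[8924.72 × 4579.71] = 6393.1705
r = -793.44 / 6393.1705 ≈ -0.124

-0.124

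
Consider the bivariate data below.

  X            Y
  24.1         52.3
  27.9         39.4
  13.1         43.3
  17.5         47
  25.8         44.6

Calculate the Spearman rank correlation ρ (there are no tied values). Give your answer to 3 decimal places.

Rank X: 3, 5, 1, 2, 4
Rank Y: 5, 1, 2, 4, 3
d = rank(X) − rank(Y): -2, 4, -1, -2, 1; Σd² = 26
ρ = 1 − 6Σd² / [n(n²−1)] = 1 − 6×26 / (5×24) = 1 − 156/120 ≈ -0.300

-0.300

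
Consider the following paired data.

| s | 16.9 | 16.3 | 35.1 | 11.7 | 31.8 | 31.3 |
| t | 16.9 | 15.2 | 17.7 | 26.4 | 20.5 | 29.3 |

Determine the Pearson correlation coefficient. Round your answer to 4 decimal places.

n = 6, Σs = 143.1, Σt = 126, Σs² = 3911.13, Σt² = 2805.64, Σst = 3032.51
nΣst − ΣsΣt = 18195.06 − 18030.6 = 164.46
nΣs² − (Σs)² = 23466.78 − 20477.61 = 2989.17; nΣt² − (Σt)² = 16833.84 − 15876 = 957.84
r = 164.46 / √(2989.17 × 957.84) = 164.46 / 1692.0835 ≈ 0.0972

0.0972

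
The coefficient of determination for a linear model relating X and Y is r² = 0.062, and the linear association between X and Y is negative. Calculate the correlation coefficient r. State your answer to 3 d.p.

|r| = √0.062 = 0.249
The association is negative, so r = −0.249.

-0.249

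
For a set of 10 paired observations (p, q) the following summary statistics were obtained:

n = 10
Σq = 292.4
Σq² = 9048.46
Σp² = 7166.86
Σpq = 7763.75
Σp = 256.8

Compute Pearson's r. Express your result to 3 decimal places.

0.477

r = (nΣpq − ΣpΣq) / √[(nΣp² − (Σp)²)(nΣq² − (Σq)²)]
Numerator: 10×7763.75 − 256.8×292.4 = 2549.18
Denominator: √[(71668.6 − 65946.24)(90484.6 − 85497.76)] = √[5722.36 × 4986.84] = 5341.9560
r = 2549.18 / 5341.9560 ≈ 0.477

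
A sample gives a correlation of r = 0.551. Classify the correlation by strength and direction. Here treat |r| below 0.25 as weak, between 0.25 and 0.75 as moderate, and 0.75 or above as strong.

moderate positive

r = 0.551 > 0 so the relationship is positive.
|r| = 0.551, which falls in the moderate range.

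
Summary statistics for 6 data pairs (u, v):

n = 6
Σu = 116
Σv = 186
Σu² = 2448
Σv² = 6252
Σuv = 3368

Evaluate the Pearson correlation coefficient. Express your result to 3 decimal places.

-0.722

r = (nΣuv − ΣuΣv) / √[(nΣu² − (Σu)²)(nΣv² − (Σv)²)]
Numerator: 6×3368 − 116×186 = -1368
Denominator: √[(14688 − 13456)(37512 − 34596)] = √[1232 × 2916] = 1895.3923
r = -1368 / 1895.3923 ≈ -0.722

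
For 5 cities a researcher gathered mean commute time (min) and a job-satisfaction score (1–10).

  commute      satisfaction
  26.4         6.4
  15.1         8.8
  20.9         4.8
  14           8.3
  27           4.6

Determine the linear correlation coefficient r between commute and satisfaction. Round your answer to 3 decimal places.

-0.801

n = 5, Σx = 103.4, Σy = 32.9, Σx² = 2286.78, Σy² = 231.49, Σxy = 642.56
nΣxy − ΣxΣy = 3212.8 − 3401.86 = -189.06
nΣx² − (Σx)² = 11433.9 − 10691.56 = 742.34; nΣy² − (Σy)² = 1157.45 − 1082.41 = 75.04
r = -189.06 / √(742.34 × 75.04) = -189.06 / 236.0195 ≈ -0.801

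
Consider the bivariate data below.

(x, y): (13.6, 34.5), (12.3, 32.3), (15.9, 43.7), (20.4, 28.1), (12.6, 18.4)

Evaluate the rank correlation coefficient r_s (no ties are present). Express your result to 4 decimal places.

0.2000

Rank x: 3, 1, 4, 5, 2
Rank y: 4, 3, 5, 2, 1
d = rank(x) − rank(y): -1, -2, -1, 3, 1; Σd² = 16
ρ = 1 − 6Σd² / [n(n²−1)] = 1 − 6×16 / (5×24) = 1 − 96/120 ≈ 0.2000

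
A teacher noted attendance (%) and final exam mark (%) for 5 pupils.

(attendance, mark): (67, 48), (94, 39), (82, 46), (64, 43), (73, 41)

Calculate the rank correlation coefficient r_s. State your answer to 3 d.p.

-0.500

Rank attendance: 2, 5, 4, 1, 3
Rank mark: 5, 1, 4, 3, 2
d = rank(attendance) − rank(mark): -3, 4, 0, -2, 1; Σd² = 30
ρ = 1 − 6Σd² / [n(n²−1)] = 1 − 6×30 / (5×24) = 1 − 180/120 ≈ -0.500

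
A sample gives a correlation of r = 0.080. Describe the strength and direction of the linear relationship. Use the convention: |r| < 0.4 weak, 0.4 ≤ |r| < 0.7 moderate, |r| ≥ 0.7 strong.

weak positive

r = 0.080 > 0 so the relationship is positive.
|r| = 0.080, which falls in the weak range.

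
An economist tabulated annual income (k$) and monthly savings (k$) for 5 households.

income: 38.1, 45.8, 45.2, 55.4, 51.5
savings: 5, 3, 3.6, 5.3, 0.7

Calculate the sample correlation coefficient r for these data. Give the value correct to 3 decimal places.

n = 5, Σx = 236, Σy = 17.6, Σx² = 11313.7, Σy² = 75.54, Σxy = 820.29
nΣxy − ΣxΣy = 4101.45 − 4153.6 = -52.15
nΣx² − (Σx)² = 56568.5 − 55696 = 872.5; nΣy² − (Σy)² = 377.7 − 309.76 = 67.94
r = -52.15 / √(872.5 × 67.94) = -52.15 / 243.4700 ≈ -0.214

-0.214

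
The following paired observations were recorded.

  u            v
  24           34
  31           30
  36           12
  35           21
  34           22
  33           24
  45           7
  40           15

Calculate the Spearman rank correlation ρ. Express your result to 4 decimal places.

-0.9762

Rank u: 1, 2, 6, 5, 4, 3, 8, 7
Rank v: 8, 7, 2, 4, 5, 6, 1, 3
d = rank(u) − rank(v): -7, -5, 4, 1, -1, -3, 7, 4; Σd² = 166
ρ = 1 − 6Σd² / [n(n²−1)] = 1 − 6×166 / (8×63) = 1 − 996/504 ≈ -0.9762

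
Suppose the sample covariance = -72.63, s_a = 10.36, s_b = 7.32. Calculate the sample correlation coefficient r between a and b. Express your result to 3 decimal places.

-0.958

r = Cov(a,b) / (s_a · s_b) = -72.63 / (10.36 × 7.32)
  = -72.63 / 75.8352 ≈ -0.958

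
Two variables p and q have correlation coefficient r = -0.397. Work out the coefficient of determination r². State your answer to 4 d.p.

r² = (-0.397)² = 0.1576

0.1576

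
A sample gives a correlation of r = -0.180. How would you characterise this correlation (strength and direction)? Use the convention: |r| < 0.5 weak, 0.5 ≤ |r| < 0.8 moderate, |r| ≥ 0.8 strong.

weak negative

r = -0.180 < 0 so the relationship is negative.
|r| = 0.180, which falls in the weak range.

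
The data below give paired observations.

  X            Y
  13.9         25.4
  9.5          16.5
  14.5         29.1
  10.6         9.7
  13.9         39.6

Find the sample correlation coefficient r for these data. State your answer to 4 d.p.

n = 5, ΣX = 62.4, ΣY = 120.3, ΣX² = 799.28, ΣY² = 3426.47, ΣXY = 1585.02
nΣXY − ΣXΣY = 7925.1 − 7506.72 = 418.38
nΣX² − (ΣX)² = 3996.4 − 3893.76 = 102.64; nΣY² − (ΣY)² = 17132.35 − 14472.09 = 2660.26
r = 418.38 / √(102.64 × 2660.26) = 418.38 / 522.5410 ≈ 0.8007

0.8007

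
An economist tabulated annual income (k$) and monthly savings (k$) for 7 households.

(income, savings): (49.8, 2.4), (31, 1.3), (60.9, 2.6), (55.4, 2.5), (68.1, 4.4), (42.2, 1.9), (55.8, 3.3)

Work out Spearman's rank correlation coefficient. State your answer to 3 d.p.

0.964

Rank income: 3, 1, 6, 4, 7, 2, 5
Rank savings: 3, 1, 5, 4, 7, 2, 6
d = rank(income) − rank(savings): 0, 0, 1, 0, 0, 0, -1; Σd² = 2
ρ = 1 − 6Σd² / [n(n²−1)] = 1 − 6×2 / (7×48) = 1 − 12/336 ≈ 0.964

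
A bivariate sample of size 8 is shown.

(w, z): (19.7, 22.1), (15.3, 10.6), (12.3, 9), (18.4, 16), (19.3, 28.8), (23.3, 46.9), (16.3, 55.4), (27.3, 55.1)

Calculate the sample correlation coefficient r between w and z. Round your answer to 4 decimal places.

n = 8, Σw = 151.9, Σz = 243.9, Σw² = 3038.39, Σz² = 10071.99, Σwz = 5058.51
nΣwz − ΣwΣz = 40468.08 − 37048.41 = 3419.67
nΣw² − (Σw)² = 24307.12 − 23073.61 = 1233.51; nΣz² − (Σz)² = 80575.92 − 59487.21 = 21088.71
r = 3419.67 / √(1233.51 × 21088.71) = 3419.67 / 5100.3073 ≈ 0.6705

0.6705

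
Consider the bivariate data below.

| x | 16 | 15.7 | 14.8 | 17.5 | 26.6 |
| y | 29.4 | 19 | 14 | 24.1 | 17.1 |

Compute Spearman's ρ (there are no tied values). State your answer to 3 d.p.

0.300

Rank x: 3, 2, 1, 4, 5
Rank y: 5, 3, 1, 4, 2
d = rank(x) − rank(y): -2, -1, 0, 0, 3; Σd² = 14
ρ = 1 − 6Σd² / [n(n²−1)] = 1 − 6×14 / (5×24) = 1 − 84/120 ≈ 0.300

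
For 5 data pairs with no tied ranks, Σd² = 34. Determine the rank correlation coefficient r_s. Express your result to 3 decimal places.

-0.700

ρ = 1 − 6Σd² / [n(n²−1)] = 1 − 6×34 / (5×24)
  = 1 − 204/120 = 1 − 1.7000 ≈ -0.700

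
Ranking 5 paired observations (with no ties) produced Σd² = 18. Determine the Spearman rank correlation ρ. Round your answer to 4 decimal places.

ρ = 1 − 6Σd² / [n(n²−1)] = 1 − 6×18 / (5×24)
  = 1 − 108/120 = 1 − 0.90000 ≈ 0.1000

0.1000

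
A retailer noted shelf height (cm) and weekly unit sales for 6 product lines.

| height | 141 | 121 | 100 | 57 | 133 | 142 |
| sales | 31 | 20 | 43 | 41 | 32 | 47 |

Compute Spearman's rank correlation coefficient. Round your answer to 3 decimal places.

Rank height: 5, 3, 2, 1, 4, 6
Rank sales: 2, 1, 5, 4, 3, 6
d = rank(height) − rank(sales): 3, 2, -3, -3, 1, 0; Σd² = 32
ρ = 1 − 6Σd² / [n(n²−1)] = 1 − 6×32 / (6×35) = 1 − 192/210 ≈ 0.086

0.086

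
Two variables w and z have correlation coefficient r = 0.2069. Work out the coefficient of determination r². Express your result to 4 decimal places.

0.0428

r² = (0.2069)² = 0.0428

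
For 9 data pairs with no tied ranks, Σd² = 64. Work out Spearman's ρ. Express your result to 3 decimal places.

ρ = 1 − 6Σd² / [n(n²−1)] = 1 − 6×64 / (9×80)
  = 1 − 384/720 = 1 − 0.5333 ≈ 0.467

0.467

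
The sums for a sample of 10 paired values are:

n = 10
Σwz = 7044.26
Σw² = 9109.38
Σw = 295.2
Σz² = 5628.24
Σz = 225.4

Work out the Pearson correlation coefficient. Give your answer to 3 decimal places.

r = (nΣwz − ΣwΣz) / √[(nΣw² − (Σw)²)(nΣz² − (Σz)²)]
Numerator: 10×7044.26 − 295.2×225.4 = 3904.52
Denominator: √[(91093.8 − 87143.04)(56282.4 − 50805.16)] = √[3950.76 × 5477.24] = 4651.8019
r = 3904.52 / 4651.8019 ≈ 0.839

0.839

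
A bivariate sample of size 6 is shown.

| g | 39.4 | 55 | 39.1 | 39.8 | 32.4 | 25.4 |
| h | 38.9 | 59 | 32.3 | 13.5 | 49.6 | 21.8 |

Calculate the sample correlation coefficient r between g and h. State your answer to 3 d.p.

n = 6, Σg = 231.1, Σh = 215.1, Σg² = 9385.13, Σh² = 9155.15, Σgh = 8738.65
nΣgh − ΣgΣh = 52431.9 − 49709.61 = 2722.29
nΣg² − (Σg)² = 56310.78 − 53407.21 = 2903.57; nΣh² − (Σh)² = 54930.9 − 46268.01 = 8662.89
r = 2722.29 / √(2903.57 × 8662.89) = 2722.29 / 5015.3073 ≈ 0.543

0.543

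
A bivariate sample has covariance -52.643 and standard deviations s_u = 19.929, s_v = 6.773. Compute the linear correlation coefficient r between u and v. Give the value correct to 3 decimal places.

-0.390

r = Cov(u,v) / (s_u · s_v) = -52.643 / (19.929 × 6.773)
  = -52.643 / 134.9791 ≈ -0.390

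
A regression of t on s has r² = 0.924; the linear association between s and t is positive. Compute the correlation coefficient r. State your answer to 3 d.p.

0.961

|r| = √0.924 = 0.961
The association is positive, so r = 0.961.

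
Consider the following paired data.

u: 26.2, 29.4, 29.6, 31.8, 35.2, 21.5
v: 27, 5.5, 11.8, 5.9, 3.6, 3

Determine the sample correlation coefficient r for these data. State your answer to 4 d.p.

-0.2191

n = 6, Σu = 173.7, Σv = 56.8, Σu² = 5139.49, Σv² = 955.26, Σuv = 1597.22
nΣuv − ΣuΣv = 9583.32 − 9866.16 = -282.84
nΣu² − (Σu)² = 30836.94 − 30171.69 = 665.25; nΣv² − (Σv)² = 5731.56 − 3226.24 = 2505.32
r = -282.84 / √(665.25 × 2505.32) = -282.84 / 1290.9935 ≈ -0.2191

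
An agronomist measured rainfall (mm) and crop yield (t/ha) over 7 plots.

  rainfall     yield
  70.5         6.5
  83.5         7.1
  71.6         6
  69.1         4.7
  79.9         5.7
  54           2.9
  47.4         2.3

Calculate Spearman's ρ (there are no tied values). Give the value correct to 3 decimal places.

0.857

Rank rainfall: 4, 7, 5, 3, 6, 2, 1
Rank yield: 6, 7, 5, 3, 4, 2, 1
d = rank(rainfall) − rank(yield): -2, 0, 0, 0, 2, 0, 0; Σd² = 8
ρ = 1 − 6Σd² / [n(n²−1)] = 1 − 6×8 / (7×48) = 1 − 48/336 ≈ 0.857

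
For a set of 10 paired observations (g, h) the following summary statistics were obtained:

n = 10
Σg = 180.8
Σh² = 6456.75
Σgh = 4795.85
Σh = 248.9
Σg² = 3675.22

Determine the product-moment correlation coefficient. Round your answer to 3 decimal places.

r = (nΣgh − ΣgΣh) / √[(nΣg² − (Σg)²)(nΣh² − (Σh)²)]
Numerator: 10×4795.85 − 180.8×248.9 = 2957.38
Denominator: √[(36752.2 − 32688.64)(64567.5 − 61951.21)] = √[4063.56 × 2616.29] = 3260.5907
r = 2957.38 / 3260.5907 ≈ 0.907

0.907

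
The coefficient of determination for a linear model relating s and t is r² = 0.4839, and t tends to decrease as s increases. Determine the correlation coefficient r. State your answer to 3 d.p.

|r| = √0.4839 = 0.696
The association is negative, so r = −0.696.

-0.696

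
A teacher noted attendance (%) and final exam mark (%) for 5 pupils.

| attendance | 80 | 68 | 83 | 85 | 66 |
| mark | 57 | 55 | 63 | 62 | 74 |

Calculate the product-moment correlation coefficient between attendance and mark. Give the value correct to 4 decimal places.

n = 5, Σx = 382, Σy = 311, Σx² = 29494, Σy² = 19563, Σxy = 23683
nΣxy − ΣxΣy = 118415 − 118802 = -387
nΣx² − (Σx)² = 147470 − 145924 = 1546; nΣy² − (Σy)² = 97815 − 96721 = 1094
r = -387 / √(1546 × 1094) = -387 / 1300.5091 ≈ -0.2976

-0.2976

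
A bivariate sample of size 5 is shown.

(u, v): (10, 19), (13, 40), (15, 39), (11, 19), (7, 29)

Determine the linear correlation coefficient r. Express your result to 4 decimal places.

n = 5, Σu = 56, Σv = 146, Σu² = 664, Σv² = 4684, Σuv = 1707
nΣuv − ΣuΣv = 8535 − 8176 = 359
nΣu² − (Σu)² = 3320 − 3136 = 184; nΣv² − (Σv)² = 23420 − 21316 = 2104
r = 359 / √(184 × 2104) = 359 / 622.2025 ≈ 0.5770

0.5770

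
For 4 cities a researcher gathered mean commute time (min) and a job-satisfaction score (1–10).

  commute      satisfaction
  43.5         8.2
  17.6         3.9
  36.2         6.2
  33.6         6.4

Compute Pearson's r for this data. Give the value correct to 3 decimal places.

n = 4, Σx = 130.9, Σy = 24.7, Σx² = 4641.41, Σy² = 161.85, Σxy = 864.82
nΣxy − ΣxΣy = 3459.28 − 3233.23 = 226.05
nΣx² − (Σx)² = 18565.64 − 17134.81 = 1430.83; nΣy² − (Σy)² = 647.4 − 610.09 = 37.31
r = 226.05 / √(1430.83 × 37.31) = 226.05 / 231.0504 ≈ 0.978

0.978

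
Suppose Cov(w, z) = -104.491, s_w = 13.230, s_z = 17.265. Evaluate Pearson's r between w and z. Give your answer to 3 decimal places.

r = Cov(w,z) / (s_w · s_z) = -104.491 / (13.230 × 17.265)
  = -104.491 / 228.4160 ≈ -0.457

-0.457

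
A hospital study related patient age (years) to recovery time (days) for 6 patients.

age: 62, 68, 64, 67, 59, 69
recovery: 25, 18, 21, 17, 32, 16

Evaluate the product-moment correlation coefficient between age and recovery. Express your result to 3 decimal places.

-0.972

n = 6, Σx = 389, Σy = 129, Σx² = 25295, Σy² = 2959, Σxy = 8249
nΣxy − ΣxΣy = 49494 − 50181 = -687
nΣx² − (Σx)² = 151770 − 151321 = 449; nΣy² − (Σy)² = 17754 − 16641 = 1113
r = -687 / √(449 × 1113) = -687 / 706.9208 ≈ -0.972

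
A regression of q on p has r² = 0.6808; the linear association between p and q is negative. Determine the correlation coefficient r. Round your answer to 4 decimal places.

|r| = √0.6808 = 0.8251
The association is negative, so r = −0.8251.

-0.8251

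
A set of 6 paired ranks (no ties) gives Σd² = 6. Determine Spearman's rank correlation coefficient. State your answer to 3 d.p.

ρ = 1 − 6Σd² / [n(n²−1)] = 1 − 6×6 / (6×35)
  = 1 − 36/210 = 1 − 0.1714 ≈ 0.829

0.829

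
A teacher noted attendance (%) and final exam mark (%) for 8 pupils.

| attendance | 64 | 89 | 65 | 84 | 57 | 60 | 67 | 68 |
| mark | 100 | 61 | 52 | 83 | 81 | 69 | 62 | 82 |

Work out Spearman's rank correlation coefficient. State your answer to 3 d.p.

Rank attendance: 3, 8, 4, 7, 1, 2, 5, 6
Rank mark: 8, 2, 1, 7, 5, 4, 3, 6
d = rank(attendance) − rank(mark): -5, 6, 3, 0, -4, -2, 2, 0; Σd² = 94
ρ = 1 − 6Σd² / [n(n²−1)] = 1 − 6×94 / (8×63) = 1 − 564/504 ≈ -0.119

-0.119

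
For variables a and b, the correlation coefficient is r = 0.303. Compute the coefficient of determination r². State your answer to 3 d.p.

0.092

r² = (0.303)² = 0.092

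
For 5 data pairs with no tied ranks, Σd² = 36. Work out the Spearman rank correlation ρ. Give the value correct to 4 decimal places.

ρ = 1 − 6Σd² / [n(n²−1)] = 1 − 6×36 / (5×24)
  = 1 − 216/120 = 1 − 1.80000 ≈ -0.8000

-0.8000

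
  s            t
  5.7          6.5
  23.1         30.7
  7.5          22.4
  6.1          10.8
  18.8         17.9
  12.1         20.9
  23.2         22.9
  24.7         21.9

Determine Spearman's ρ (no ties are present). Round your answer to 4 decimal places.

0.6905

Rank s: 1, 6, 3, 2, 5, 4, 7, 8
Rank t: 1, 8, 6, 2, 3, 4, 7, 5
d = rank(s) − rank(t): 0, -2, -3, 0, 2, 0, 0, 3; Σd² = 26
ρ = 1 − 6Σd² / [n(n²−1)] = 1 − 6×26 / (8×63) = 1 − 156/504 ≈ 0.6905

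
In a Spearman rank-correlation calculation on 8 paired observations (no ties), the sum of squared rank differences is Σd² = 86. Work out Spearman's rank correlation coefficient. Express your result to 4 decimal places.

ρ = 1 − 6Σd² / [n(n²−1)] = 1 − 6×86 / (8×63)
  = 1 − 516/504 = 1 − 1.02381 ≈ -0.0238

-0.0238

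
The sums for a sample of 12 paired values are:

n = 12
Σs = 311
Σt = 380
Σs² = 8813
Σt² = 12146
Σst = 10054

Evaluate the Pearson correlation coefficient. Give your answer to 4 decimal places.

0.7061

r = (nΣst − ΣsΣt) / √[(nΣs² − (Σs)²)(nΣt² − (Σt)²)]
Numerator: 12×10054 − 311×380 = 2468
Denominator: √[(105756 − 96721)(145752 − 144400)] = √[9035 × 1352] = 3495.0422
r = 2468 / 3495.0422 ≈ 0.7061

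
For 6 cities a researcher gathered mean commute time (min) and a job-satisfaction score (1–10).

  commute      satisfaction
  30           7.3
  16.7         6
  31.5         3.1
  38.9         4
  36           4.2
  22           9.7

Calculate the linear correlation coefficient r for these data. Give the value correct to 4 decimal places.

n = 6, Σx = 175.1, Σy = 34.3, Σx² = 5464.35, Σy² = 226.63, Σxy = 937.05
nΣxy − ΣxΣy = 5622.3 − 6005.93 = -383.63
nΣx² − (Σx)² = 32786.1 − 30660.01 = 2126.09; nΣy² − (Σy)² = 1359.78 − 1176.49 = 183.29
r = -383.63 / √(2126.09 × 183.29) = -383.63 / 624.2524 ≈ -0.6145

-0.6145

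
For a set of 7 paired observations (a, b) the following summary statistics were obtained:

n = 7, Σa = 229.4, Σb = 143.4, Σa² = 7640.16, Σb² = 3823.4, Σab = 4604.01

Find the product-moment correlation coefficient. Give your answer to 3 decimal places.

r = (nΣab − ΣaΣb) / √[(nΣa² − (Σa)²)(nΣb² − (Σb)²)]
Numerator: 7×4604.01 − 229.4×143.4 = -667.89
Denominator: √[(53481.12 − 52624.36)(26763.8 − 20563.56)] = √[856.76 × 6200.24] = 2304.8032
r = -667.89 / 2304.8032 ≈ -0.290

-0.290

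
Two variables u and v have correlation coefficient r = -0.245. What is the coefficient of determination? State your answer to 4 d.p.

r² = (-0.245)² = 0.0600

0.0600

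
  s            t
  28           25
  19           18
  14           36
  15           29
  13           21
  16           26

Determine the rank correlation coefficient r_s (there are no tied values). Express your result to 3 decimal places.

Rank s: 6, 5, 2, 3, 1, 4
Rank t: 3, 1, 6, 5, 2, 4
d = rank(s) − rank(t): 3, 4, -4, -2, -1, 0; Σd² = 46
ρ = 1 − 6Σd² / [n(n²−1)] = 1 − 6×46 / (6×35) = 1 − 276/210 ≈ -0.314

-0.314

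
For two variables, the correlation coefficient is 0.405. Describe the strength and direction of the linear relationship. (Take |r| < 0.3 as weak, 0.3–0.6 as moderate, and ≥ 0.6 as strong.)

r = 0.405 > 0 so the relationship is positive.
|r| = 0.405, which falls in the moderate range.

moderate positive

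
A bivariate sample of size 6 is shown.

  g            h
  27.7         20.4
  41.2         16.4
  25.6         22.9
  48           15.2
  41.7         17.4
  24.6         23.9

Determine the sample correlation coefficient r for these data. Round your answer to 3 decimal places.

n = 6, Σg = 208.8, Σh = 116.2, Σg² = 7768.14, Σh² = 2314.54, Σgh = 3870.12
nΣgh − ΣgΣh = 23220.72 − 24262.56 = -1041.84
nΣg² − (Σg)² = 46608.84 − 43597.44 = 3011.4; nΣh² − (Σh)² = 13887.24 − 13502.44 = 384.8
r = -1041.84 / √(3011.4 × 384.8) = -1041.84 / 1076.4696 ≈ -0.968

-0.968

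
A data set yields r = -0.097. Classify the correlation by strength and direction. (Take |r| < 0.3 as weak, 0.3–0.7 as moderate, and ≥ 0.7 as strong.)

weak negative

r = -0.097 < 0 so the relationship is negative.
|r| = 0.097, which falls in the weak range.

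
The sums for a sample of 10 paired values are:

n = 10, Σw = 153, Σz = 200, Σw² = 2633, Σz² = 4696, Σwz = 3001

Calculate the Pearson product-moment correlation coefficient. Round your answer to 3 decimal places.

r = (nΣwz − ΣwΣz) / √[(nΣw² − (Σw)²)(nΣz² − (Σz)²)]
Numerator: 10×3001 − 153×200 = -590
Denominator: √[(26330 − 23409)(46960 − 40000)] = √[2921 × 6960] = 4508.8979
r = -590 / 4508.8979 ≈ -0.131

-0.131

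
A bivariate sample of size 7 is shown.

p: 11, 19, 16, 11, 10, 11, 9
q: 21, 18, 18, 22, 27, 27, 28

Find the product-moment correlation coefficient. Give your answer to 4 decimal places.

n = 7, Σp = 87, Σq = 161, Σp² = 1161, Σq² = 3815, Σpq = 1922
nΣpq − ΣpΣq = 13454 − 14007 = -553
nΣp² − (Σp)² = 8127 − 7569 = 558; nΣq² − (Σq)² = 26705 − 25921 = 784
r = -553 / √(558 × 784) = -553 / 661.4167 ≈ -0.8361

-0.8361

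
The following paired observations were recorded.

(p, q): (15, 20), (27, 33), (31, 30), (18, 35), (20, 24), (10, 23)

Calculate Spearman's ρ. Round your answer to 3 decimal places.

Rank p: 2, 5, 6, 3, 4, 1
Rank q: 1, 5, 4, 6, 3, 2
d = rank(p) − rank(q): 1, 0, 2, -3, 1, -1; Σd² = 16
ρ = 1 − 6Σd² / [n(n²−1)] = 1 − 6×16 / (6×35) = 1 − 96/210 ≈ 0.543

0.543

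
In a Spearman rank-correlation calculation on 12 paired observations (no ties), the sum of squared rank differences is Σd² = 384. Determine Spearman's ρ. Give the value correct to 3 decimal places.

ρ = 1 − 6Σd² / [n(n²−1)] = 1 − 6×384 / (12×143)
  = 1 − 2304/1716 = 1 − 1.3427 ≈ -0.343

-0.343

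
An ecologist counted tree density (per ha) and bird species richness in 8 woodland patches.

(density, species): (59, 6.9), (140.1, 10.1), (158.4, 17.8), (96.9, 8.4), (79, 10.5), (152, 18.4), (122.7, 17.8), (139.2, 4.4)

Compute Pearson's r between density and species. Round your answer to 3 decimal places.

n = 8, Σx = 947.3, Σy = 94.3, Σx² = 121366.11, Σy² = 1322.03, Σxy = 11878.43
nΣxy − ΣxΣy = 95027.44 − 89330.39 = 5697.05
nΣx² − (Σx)² = 970928.88 − 897377.29 = 73551.59; nΣy² − (Σy)² = 10576.24 − 8892.49 = 1683.75
r = 5697.05 / √(73551.59 × 1683.75) = 5697.05 / 11128.4541 ≈ 0.512

0.512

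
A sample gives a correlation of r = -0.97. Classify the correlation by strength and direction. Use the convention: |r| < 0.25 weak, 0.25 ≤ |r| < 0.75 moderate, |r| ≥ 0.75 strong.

r = -0.97 < 0 so the relationship is negative.
|r| = 0.97, which falls in the strong range.

strong negative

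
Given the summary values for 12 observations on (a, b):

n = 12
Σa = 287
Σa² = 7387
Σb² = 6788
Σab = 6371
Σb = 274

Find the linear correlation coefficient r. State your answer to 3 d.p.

-0.345

r = (nΣab − ΣaΣb) / √[(nΣa² − (Σa)²)(nΣb² − (Σb)²)]
Numerator: 12×6371 − 287×274 = -2186
Denominator: √[(88644 − 82369)(81456 − 75076)] = √[6275 × 6380] = 6327.2822
r = -2186 / 6327.2822 ≈ -0.345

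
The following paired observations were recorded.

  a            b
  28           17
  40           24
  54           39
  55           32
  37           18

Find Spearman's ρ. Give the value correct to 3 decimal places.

Rank a: 1, 3, 4, 5, 2
Rank b: 1, 3, 5, 4, 2
d = rank(a) − rank(b): 0, 0, -1, 1, 0; Σd² = 2
ρ = 1 − 6Σd² / [n(n²−1)] = 1 − 6×2 / (5×24) = 1 − 12/120 ≈ 0.900

0.900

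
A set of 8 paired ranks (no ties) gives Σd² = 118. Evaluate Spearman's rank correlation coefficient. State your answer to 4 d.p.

-0.4048

ρ = 1 − 6Σd² / [n(n²−1)] = 1 − 6×118 / (8×63)
  = 1 − 708/504 = 1 − 1.40476 ≈ -0.4048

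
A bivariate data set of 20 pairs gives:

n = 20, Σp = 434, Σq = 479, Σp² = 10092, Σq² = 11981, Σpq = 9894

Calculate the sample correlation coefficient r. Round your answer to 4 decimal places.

-0.8541

r = (nΣpq − ΣpΣq) / √[(nΣp² − (Σp)²)(nΣq² − (Σq)²)]
Numerator: 20×9894 − 434×479 = -10006
Denominator: √[(201840 − 188356)(239620 − 229441)] = √[13484 × 10179] = 11715.5297
r = -10006 / 11715.5297 ≈ -0.8541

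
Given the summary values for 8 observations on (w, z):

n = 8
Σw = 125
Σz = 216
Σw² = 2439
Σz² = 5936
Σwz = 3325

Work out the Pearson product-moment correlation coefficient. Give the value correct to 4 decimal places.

r = (nΣwz − ΣwΣz) / √[(nΣw² − (Σw)²)(nΣz² − (Σz)²)]
Numerator: 8×3325 − 125×216 = -400
Denominator: √[(19512 − 15625)(47488 − 46656)] = √[3887 × 832] = 1798.3281
r = -400 / 1798.3281 ≈ -0.2224

-0.2224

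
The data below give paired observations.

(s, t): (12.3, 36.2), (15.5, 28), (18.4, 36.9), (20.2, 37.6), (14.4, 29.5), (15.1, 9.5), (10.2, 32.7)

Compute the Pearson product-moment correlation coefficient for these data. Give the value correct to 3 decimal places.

n = 7, Σs = 106.1, Σt = 210.4, Σs² = 1677.55, Σt² = 6899.6, Σst = 3219.53
nΣst − ΣsΣt = 22536.71 − 22323.44 = 213.27
nΣs² − (Σs)² = 11742.85 − 11257.21 = 485.64; nΣt² − (Σt)² = 48297.2 − 44268.16 = 4029.04
r = 213.27 / √(485.64 × 4029.04) = 213.27 / 1398.8077 ≈ 0.152

0.152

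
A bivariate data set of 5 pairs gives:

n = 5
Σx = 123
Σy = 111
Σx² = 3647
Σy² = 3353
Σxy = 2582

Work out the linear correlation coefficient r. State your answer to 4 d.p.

-0.2000

r = (nΣxy − ΣxΣy) / √[(nΣx² − (Σx)²)(nΣy² − (Σy)²)]
Numerator: 5×2582 − 123×111 = -743
Denominator: √[(18235 − 15129)(16765 − 12321)] = √[3106 × 4444] = 3715.2475
r = -743 / 3715.2475 ≈ -0.2000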